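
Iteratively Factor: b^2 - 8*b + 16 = (b - 4)*(b - 4)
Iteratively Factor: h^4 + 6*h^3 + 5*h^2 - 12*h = (h - 1)*(h^3 + 7*h^2 + 12*h) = h*(h - 1)*(h^2 + 7*h + 12) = h*(h - 1)*(h + 4)*(h + 3)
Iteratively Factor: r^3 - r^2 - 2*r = (r - 2)*(r^2 + r) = r*(r - 2)*(r + 1)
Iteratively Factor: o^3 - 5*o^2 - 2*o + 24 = (o - 3)*(o^2 - 2*o - 8) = (o - 3)*(o + 2)*(o - 4)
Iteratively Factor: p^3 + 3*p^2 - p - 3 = (p + 1)*(p^2 + 2*p - 3) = (p - 1)*(p + 1)*(p + 3)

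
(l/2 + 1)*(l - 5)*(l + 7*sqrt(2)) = l^3/2 - 3*l^2/2 + 7*sqrt(2)*l^2/2 - 21*sqrt(2)*l/2 - 5*l - 35*sqrt(2)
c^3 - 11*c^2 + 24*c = c*(c - 8)*(c - 3)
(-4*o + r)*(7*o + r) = -28*o^2 + 3*o*r + r^2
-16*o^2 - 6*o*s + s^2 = (-8*o + s)*(2*o + s)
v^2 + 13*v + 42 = (v + 6)*(v + 7)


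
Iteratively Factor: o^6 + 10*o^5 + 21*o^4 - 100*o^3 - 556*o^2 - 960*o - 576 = (o - 4)*(o^5 + 14*o^4 + 77*o^3 + 208*o^2 + 276*o + 144) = (o - 4)*(o + 2)*(o^4 + 12*o^3 + 53*o^2 + 102*o + 72) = (o - 4)*(o + 2)^2*(o^3 + 10*o^2 + 33*o + 36) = (o - 4)*(o + 2)^2*(o + 4)*(o^2 + 6*o + 9) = (o - 4)*(o + 2)^2*(o + 3)*(o + 4)*(o + 3)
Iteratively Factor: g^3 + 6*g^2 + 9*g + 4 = (g + 4)*(g^2 + 2*g + 1) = (g + 1)*(g + 4)*(g + 1)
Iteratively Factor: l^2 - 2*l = (l)*(l - 2)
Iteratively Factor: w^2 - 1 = (w + 1)*(w - 1)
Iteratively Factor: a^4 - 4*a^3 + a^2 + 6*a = (a + 1)*(a^3 - 5*a^2 + 6*a) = a*(a + 1)*(a^2 - 5*a + 6) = a*(a - 3)*(a + 1)*(a - 2)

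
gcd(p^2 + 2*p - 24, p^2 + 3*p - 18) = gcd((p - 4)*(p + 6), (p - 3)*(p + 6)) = p + 6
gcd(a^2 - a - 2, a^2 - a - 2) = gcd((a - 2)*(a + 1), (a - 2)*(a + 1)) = a^2 - a - 2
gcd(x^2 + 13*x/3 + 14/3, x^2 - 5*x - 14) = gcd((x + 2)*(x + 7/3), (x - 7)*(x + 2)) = x + 2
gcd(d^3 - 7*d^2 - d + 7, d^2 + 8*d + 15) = 1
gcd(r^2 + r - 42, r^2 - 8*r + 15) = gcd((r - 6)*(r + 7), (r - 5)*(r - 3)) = 1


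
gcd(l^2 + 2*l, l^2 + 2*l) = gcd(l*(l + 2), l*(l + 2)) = l^2 + 2*l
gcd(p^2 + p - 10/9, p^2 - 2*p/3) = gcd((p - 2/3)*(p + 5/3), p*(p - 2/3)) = p - 2/3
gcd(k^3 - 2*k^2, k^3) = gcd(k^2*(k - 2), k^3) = k^2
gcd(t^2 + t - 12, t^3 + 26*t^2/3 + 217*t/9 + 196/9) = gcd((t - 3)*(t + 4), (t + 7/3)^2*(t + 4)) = t + 4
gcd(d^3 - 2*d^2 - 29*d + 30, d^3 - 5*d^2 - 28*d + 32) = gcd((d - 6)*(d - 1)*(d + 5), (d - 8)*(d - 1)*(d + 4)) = d - 1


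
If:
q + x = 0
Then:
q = -x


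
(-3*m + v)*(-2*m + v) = 6*m^2 - 5*m*v + v^2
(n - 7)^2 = n^2 - 14*n + 49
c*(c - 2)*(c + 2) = c^3 - 4*c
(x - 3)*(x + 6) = x^2 + 3*x - 18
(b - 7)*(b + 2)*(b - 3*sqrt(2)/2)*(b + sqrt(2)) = b^4 - 5*b^3 - sqrt(2)*b^3/2 - 17*b^2 + 5*sqrt(2)*b^2/2 + 7*sqrt(2)*b + 15*b + 42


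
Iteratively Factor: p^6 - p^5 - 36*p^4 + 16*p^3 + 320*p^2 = (p)*(p^5 - p^4 - 36*p^3 + 16*p^2 + 320*p) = p*(p - 4)*(p^4 + 3*p^3 - 24*p^2 - 80*p) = p*(p - 4)*(p + 4)*(p^3 - p^2 - 20*p) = p^2*(p - 4)*(p + 4)*(p^2 - p - 20) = p^2*(p - 5)*(p - 4)*(p + 4)*(p + 4)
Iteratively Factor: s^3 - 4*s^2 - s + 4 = (s + 1)*(s^2 - 5*s + 4) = (s - 4)*(s + 1)*(s - 1)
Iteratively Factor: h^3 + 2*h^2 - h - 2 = (h + 2)*(h^2 - 1) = (h - 1)*(h + 2)*(h + 1)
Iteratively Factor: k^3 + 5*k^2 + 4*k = (k + 4)*(k^2 + k) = (k + 1)*(k + 4)*(k)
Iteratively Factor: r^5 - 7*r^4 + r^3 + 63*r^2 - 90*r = (r)*(r^4 - 7*r^3 + r^2 + 63*r - 90) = r*(r - 2)*(r^3 - 5*r^2 - 9*r + 45) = r*(r - 5)*(r - 2)*(r^2 - 9) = r*(r - 5)*(r - 3)*(r - 2)*(r + 3)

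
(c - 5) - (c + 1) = -6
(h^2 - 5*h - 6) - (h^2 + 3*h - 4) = -8*h - 2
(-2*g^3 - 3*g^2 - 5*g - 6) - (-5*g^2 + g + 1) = -2*g^3 + 2*g^2 - 6*g - 7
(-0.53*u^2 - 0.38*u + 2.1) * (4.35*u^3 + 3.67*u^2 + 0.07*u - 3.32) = -2.3055*u^5 - 3.5981*u^4 + 7.7033*u^3 + 9.44*u^2 + 1.4086*u - 6.972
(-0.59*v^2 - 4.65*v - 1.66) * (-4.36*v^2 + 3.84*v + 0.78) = 2.5724*v^4 + 18.0084*v^3 - 11.0786*v^2 - 10.0014*v - 1.2948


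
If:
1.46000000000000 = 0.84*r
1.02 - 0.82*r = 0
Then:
No Solution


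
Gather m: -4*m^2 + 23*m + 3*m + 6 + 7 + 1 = -4*m^2 + 26*m + 14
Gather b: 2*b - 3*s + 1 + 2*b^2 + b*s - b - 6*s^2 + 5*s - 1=2*b^2 + b*(s + 1) - 6*s^2 + 2*s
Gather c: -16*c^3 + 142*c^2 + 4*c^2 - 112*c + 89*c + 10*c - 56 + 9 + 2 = -16*c^3 + 146*c^2 - 13*c - 45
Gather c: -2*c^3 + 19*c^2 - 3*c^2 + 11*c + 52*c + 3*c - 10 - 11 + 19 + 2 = -2*c^3 + 16*c^2 + 66*c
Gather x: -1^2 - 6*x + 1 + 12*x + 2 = 6*x + 2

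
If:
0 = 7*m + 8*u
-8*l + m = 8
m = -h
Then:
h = 8*u/7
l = -u/7 - 1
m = -8*u/7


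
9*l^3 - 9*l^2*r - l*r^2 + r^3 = (-3*l + r)*(-l + r)*(3*l + r)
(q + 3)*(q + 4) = q^2 + 7*q + 12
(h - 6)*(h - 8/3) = h^2 - 26*h/3 + 16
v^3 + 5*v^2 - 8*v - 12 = (v - 2)*(v + 1)*(v + 6)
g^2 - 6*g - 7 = (g - 7)*(g + 1)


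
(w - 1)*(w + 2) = w^2 + w - 2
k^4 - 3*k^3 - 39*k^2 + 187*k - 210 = (k - 5)*(k - 3)*(k - 2)*(k + 7)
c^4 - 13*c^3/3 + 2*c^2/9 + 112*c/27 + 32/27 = (c - 4)*(c - 4/3)*(c + 1/3)*(c + 2/3)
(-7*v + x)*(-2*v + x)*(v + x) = 14*v^3 + 5*v^2*x - 8*v*x^2 + x^3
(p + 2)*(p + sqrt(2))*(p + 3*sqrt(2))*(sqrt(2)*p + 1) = sqrt(2)*p^4 + 2*sqrt(2)*p^3 + 9*p^3 + 10*sqrt(2)*p^2 + 18*p^2 + 6*p + 20*sqrt(2)*p + 12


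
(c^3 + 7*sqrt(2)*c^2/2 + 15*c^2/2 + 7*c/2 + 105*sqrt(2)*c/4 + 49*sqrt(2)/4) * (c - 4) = c^4 + 7*c^3/2 + 7*sqrt(2)*c^3/2 - 53*c^2/2 + 49*sqrt(2)*c^2/4 - 371*sqrt(2)*c/4 - 14*c - 49*sqrt(2)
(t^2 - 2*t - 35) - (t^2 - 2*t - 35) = 0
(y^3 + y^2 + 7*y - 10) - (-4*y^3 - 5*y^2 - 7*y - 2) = 5*y^3 + 6*y^2 + 14*y - 8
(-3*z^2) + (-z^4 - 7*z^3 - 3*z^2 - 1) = -z^4 - 7*z^3 - 6*z^2 - 1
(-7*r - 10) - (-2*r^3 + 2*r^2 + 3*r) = 2*r^3 - 2*r^2 - 10*r - 10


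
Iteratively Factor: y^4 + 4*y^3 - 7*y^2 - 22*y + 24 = (y + 3)*(y^3 + y^2 - 10*y + 8) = (y + 3)*(y + 4)*(y^2 - 3*y + 2) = (y - 1)*(y + 3)*(y + 4)*(y - 2)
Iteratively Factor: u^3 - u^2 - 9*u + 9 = (u - 3)*(u^2 + 2*u - 3) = (u - 3)*(u + 3)*(u - 1)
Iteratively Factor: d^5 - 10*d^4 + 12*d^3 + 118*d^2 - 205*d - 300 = (d - 4)*(d^4 - 6*d^3 - 12*d^2 + 70*d + 75) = (d - 4)*(d + 3)*(d^3 - 9*d^2 + 15*d + 25) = (d - 5)*(d - 4)*(d + 3)*(d^2 - 4*d - 5) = (d - 5)^2*(d - 4)*(d + 3)*(d + 1)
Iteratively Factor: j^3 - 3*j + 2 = (j + 2)*(j^2 - 2*j + 1) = (j - 1)*(j + 2)*(j - 1)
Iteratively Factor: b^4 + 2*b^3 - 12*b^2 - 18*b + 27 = (b + 3)*(b^3 - b^2 - 9*b + 9) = (b + 3)^2*(b^2 - 4*b + 3) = (b - 3)*(b + 3)^2*(b - 1)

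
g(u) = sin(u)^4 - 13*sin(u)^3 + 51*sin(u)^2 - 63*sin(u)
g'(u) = 4*sin(u)^3*cos(u) - 39*sin(u)^2*cos(u) + 102*sin(u)*cos(u) - 63*cos(u)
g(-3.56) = -18.02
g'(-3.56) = 25.34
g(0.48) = -19.45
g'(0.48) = -21.13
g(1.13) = -24.21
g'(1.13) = 0.13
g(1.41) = -24.05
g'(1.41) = 0.57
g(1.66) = -24.02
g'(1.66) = -0.34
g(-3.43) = -14.09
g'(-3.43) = 35.52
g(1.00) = -24.15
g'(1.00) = -1.30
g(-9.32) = 7.16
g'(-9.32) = 73.69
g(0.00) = 0.00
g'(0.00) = -63.00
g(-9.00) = 35.56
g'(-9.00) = 101.99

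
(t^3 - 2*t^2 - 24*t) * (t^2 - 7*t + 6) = t^5 - 9*t^4 - 4*t^3 + 156*t^2 - 144*t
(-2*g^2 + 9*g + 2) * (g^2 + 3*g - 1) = -2*g^4 + 3*g^3 + 31*g^2 - 3*g - 2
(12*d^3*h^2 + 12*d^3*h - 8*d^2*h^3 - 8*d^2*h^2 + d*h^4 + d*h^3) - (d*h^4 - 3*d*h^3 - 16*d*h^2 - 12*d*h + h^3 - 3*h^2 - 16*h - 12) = 12*d^3*h^2 + 12*d^3*h - 8*d^2*h^3 - 8*d^2*h^2 + 4*d*h^3 + 16*d*h^2 + 12*d*h - h^3 + 3*h^2 + 16*h + 12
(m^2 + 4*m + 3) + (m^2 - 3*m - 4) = 2*m^2 + m - 1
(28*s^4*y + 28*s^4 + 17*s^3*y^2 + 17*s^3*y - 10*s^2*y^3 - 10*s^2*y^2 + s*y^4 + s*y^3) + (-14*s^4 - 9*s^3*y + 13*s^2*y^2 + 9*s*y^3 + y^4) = 28*s^4*y + 14*s^4 + 17*s^3*y^2 + 8*s^3*y - 10*s^2*y^3 + 3*s^2*y^2 + s*y^4 + 10*s*y^3 + y^4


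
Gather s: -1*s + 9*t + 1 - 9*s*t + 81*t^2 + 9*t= s*(-9*t - 1) + 81*t^2 + 18*t + 1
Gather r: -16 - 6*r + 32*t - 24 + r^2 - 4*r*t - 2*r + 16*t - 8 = r^2 + r*(-4*t - 8) + 48*t - 48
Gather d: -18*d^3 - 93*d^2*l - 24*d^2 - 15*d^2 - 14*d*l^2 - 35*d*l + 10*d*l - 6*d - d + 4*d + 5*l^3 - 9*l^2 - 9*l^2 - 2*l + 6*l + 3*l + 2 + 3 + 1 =-18*d^3 + d^2*(-93*l - 39) + d*(-14*l^2 - 25*l - 3) + 5*l^3 - 18*l^2 + 7*l + 6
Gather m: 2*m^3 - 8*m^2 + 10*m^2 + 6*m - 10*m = 2*m^3 + 2*m^2 - 4*m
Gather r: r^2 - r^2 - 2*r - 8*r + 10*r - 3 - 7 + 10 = 0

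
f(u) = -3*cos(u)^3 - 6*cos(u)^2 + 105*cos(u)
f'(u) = 9*sin(u)*cos(u)^2 + 12*sin(u)*cos(u) - 105*sin(u)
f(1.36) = 21.68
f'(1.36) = -99.84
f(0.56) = 82.83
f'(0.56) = -46.94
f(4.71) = -0.25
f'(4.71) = 105.03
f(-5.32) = 57.43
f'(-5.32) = -78.17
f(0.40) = 89.28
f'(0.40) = -33.61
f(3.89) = -78.98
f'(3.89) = 74.14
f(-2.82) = -102.46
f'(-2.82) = 34.23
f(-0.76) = 71.81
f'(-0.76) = 63.09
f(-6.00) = 92.63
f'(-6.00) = -23.80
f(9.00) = -98.38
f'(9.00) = -44.70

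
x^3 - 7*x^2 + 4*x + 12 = (x - 6)*(x - 2)*(x + 1)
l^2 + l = l*(l + 1)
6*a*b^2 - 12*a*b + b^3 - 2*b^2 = b*(6*a + b)*(b - 2)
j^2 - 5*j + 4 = (j - 4)*(j - 1)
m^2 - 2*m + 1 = (m - 1)^2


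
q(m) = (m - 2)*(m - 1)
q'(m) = 2*m - 3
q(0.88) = 0.13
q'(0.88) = -1.24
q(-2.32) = 14.34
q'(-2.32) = -7.64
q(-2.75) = 17.81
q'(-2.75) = -8.50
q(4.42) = 8.28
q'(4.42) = 5.84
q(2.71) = 1.21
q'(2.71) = 2.42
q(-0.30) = 2.99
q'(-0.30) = -3.60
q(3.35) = 3.17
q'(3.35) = 3.70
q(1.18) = -0.15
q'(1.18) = -0.64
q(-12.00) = 182.00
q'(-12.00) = -27.00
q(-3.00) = 20.00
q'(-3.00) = -9.00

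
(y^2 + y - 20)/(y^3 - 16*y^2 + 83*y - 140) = (y + 5)/(y^2 - 12*y + 35)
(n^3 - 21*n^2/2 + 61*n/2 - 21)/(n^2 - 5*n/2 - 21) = (2*n^2 - 9*n + 7)/(2*n + 7)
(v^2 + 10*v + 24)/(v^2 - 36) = (v + 4)/(v - 6)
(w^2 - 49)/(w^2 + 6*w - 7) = (w - 7)/(w - 1)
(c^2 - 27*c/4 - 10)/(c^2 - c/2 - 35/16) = 4*(c - 8)/(4*c - 7)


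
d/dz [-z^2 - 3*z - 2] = -2*z - 3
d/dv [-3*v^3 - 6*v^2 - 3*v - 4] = -9*v^2 - 12*v - 3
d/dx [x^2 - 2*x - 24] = 2*x - 2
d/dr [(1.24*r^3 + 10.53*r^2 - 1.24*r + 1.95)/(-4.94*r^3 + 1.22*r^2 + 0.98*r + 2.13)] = (53.531*r^4 - 9.8208*r^3 + 48.6548*r^2 + 40.0998*r - 4.5522)/(24.4036*r^6 - 12.0536*r^5 - 8.194*r^4 - 18.6532*r^3 + 6.1576*r^2 + 4.1748*r + 4.5369)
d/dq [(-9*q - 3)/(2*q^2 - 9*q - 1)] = 6*(3*q^2 + 2*q - 3)/(4*q^4 - 36*q^3 + 77*q^2 + 18*q + 1)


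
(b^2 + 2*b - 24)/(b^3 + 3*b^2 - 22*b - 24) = 1/(b + 1)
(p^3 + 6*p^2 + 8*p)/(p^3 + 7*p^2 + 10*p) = (p + 4)/(p + 5)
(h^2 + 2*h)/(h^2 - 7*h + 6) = h*(h + 2)/(h^2 - 7*h + 6)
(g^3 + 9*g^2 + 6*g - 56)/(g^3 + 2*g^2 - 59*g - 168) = (g^2 + 2*g - 8)/(g^2 - 5*g - 24)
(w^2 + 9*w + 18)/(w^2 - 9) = (w + 6)/(w - 3)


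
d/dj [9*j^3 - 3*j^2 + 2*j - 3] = 27*j^2 - 6*j + 2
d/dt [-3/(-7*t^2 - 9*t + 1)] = 3*(-14*t - 9)/(7*t^2 + 9*t - 1)^2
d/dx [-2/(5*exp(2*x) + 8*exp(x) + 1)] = (20*exp(x) + 16)*exp(x)/(5*exp(2*x) + 8*exp(x) + 1)^2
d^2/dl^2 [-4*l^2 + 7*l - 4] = -8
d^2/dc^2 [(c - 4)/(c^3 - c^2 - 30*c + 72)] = 6*(c^2 + 3*c + 9)/(c^6 + 9*c^5 - 27*c^4 - 297*c^3 + 486*c^2 + 2916*c - 5832)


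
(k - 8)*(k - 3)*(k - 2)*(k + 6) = k^4 - 7*k^3 - 32*k^2 + 228*k - 288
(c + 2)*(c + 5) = c^2 + 7*c + 10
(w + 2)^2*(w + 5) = w^3 + 9*w^2 + 24*w + 20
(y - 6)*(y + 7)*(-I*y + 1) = -I*y^3 + y^2 - I*y^2 + y + 42*I*y - 42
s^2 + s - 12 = (s - 3)*(s + 4)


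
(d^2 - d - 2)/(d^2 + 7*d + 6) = (d - 2)/(d + 6)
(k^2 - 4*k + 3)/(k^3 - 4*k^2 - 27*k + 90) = (k - 1)/(k^2 - k - 30)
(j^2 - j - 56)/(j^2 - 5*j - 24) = (j + 7)/(j + 3)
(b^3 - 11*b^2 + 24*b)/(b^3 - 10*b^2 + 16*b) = (b - 3)/(b - 2)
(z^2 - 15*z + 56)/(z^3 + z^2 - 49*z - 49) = (z - 8)/(z^2 + 8*z + 7)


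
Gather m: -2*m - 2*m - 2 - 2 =-4*m - 4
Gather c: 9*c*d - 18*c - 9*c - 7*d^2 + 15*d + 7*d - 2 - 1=c*(9*d - 27) - 7*d^2 + 22*d - 3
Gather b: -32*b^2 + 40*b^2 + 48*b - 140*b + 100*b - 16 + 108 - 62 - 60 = 8*b^2 + 8*b - 30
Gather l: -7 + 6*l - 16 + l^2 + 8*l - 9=l^2 + 14*l - 32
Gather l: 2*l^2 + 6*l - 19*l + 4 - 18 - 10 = 2*l^2 - 13*l - 24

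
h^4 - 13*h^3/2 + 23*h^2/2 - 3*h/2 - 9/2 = (h - 3)^2*(h - 1)*(h + 1/2)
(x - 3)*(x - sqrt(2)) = x^2 - 3*x - sqrt(2)*x + 3*sqrt(2)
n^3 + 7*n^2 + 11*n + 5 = (n + 1)^2*(n + 5)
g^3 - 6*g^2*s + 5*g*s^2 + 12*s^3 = (g - 4*s)*(g - 3*s)*(g + s)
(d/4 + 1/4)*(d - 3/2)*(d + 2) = d^3/4 + 3*d^2/8 - 5*d/8 - 3/4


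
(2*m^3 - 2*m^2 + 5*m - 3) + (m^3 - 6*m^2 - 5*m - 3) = 3*m^3 - 8*m^2 - 6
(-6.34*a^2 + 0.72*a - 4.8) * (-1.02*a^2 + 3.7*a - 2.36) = 6.4668*a^4 - 24.1924*a^3 + 22.5224*a^2 - 19.4592*a + 11.328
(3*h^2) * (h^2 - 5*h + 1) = 3*h^4 - 15*h^3 + 3*h^2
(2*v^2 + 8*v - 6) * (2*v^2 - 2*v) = 4*v^4 + 12*v^3 - 28*v^2 + 12*v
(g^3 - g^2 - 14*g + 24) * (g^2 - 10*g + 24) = g^5 - 11*g^4 + 20*g^3 + 140*g^2 - 576*g + 576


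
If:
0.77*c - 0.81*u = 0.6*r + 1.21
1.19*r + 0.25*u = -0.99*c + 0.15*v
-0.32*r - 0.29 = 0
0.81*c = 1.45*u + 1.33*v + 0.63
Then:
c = 1.04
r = -0.91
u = 0.17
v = -0.02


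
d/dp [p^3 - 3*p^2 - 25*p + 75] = 3*p^2 - 6*p - 25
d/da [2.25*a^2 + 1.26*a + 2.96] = 4.5*a + 1.26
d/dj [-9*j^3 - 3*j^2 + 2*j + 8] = -27*j^2 - 6*j + 2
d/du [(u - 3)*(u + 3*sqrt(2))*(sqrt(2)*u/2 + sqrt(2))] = 3*sqrt(2)*u^2/2 - sqrt(2)*u + 6*u - 3*sqrt(2) - 3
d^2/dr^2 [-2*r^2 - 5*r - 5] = -4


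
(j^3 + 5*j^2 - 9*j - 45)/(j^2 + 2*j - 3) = (j^2 + 2*j - 15)/(j - 1)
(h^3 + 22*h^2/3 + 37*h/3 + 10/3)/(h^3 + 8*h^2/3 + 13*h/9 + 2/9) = 3*(h + 5)/(3*h + 1)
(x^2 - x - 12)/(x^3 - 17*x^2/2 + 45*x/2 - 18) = 2*(x + 3)/(2*x^2 - 9*x + 9)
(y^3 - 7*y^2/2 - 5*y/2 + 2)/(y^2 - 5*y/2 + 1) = (y^2 - 3*y - 4)/(y - 2)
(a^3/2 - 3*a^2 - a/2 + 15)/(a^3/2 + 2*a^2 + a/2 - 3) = (a^2 - 8*a + 15)/(a^2 + 2*a - 3)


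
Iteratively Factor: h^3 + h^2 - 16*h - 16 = (h + 1)*(h^2 - 16) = (h - 4)*(h + 1)*(h + 4)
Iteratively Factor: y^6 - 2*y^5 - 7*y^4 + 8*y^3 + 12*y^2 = (y)*(y^5 - 2*y^4 - 7*y^3 + 8*y^2 + 12*y) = y*(y - 2)*(y^4 - 7*y^2 - 6*y) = y*(y - 2)*(y + 2)*(y^3 - 2*y^2 - 3*y) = y*(y - 3)*(y - 2)*(y + 2)*(y^2 + y) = y*(y - 3)*(y - 2)*(y + 1)*(y + 2)*(y)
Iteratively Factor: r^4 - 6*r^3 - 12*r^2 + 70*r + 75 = (r - 5)*(r^3 - r^2 - 17*r - 15) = (r - 5)*(r + 1)*(r^2 - 2*r - 15) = (r - 5)*(r + 1)*(r + 3)*(r - 5)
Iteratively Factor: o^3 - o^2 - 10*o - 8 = (o - 4)*(o^2 + 3*o + 2) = (o - 4)*(o + 1)*(o + 2)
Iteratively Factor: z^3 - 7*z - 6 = (z - 3)*(z^2 + 3*z + 2) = (z - 3)*(z + 2)*(z + 1)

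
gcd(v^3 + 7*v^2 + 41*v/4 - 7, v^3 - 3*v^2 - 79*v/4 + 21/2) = v^2 + 3*v - 7/4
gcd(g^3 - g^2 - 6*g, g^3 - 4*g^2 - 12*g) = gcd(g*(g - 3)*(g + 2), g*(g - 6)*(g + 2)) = g^2 + 2*g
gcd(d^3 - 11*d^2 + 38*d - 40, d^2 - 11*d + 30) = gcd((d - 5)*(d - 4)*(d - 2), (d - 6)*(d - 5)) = d - 5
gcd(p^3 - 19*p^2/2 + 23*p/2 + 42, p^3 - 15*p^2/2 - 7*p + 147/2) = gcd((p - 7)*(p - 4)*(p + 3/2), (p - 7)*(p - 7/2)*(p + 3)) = p - 7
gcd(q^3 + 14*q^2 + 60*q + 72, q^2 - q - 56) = 1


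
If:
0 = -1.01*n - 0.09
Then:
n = -0.09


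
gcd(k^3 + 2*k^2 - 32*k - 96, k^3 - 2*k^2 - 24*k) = k^2 - 2*k - 24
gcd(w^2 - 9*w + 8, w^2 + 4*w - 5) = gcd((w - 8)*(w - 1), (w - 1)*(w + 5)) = w - 1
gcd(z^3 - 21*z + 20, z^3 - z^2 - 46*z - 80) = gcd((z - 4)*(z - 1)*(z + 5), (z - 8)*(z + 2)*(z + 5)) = z + 5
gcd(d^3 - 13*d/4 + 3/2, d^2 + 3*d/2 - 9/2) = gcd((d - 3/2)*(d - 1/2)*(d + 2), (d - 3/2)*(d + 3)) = d - 3/2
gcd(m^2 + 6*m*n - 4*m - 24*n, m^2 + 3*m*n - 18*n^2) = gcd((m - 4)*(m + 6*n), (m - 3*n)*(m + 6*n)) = m + 6*n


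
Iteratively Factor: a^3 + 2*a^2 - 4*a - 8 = (a - 2)*(a^2 + 4*a + 4) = (a - 2)*(a + 2)*(a + 2)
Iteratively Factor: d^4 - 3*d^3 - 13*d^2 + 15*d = (d - 1)*(d^3 - 2*d^2 - 15*d) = (d - 5)*(d - 1)*(d^2 + 3*d) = d*(d - 5)*(d - 1)*(d + 3)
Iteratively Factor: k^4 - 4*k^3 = (k)*(k^3 - 4*k^2) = k^2*(k^2 - 4*k) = k^2*(k - 4)*(k)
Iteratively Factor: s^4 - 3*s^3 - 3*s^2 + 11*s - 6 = (s - 3)*(s^3 - 3*s + 2) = (s - 3)*(s - 1)*(s^2 + s - 2) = (s - 3)*(s - 1)*(s + 2)*(s - 1)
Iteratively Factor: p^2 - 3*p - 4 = (p + 1)*(p - 4)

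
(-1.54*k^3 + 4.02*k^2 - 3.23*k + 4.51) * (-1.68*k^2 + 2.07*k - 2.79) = 2.5872*k^5 - 9.9414*k^4 + 18.0444*k^3 - 25.4787*k^2 + 18.3474*k - 12.5829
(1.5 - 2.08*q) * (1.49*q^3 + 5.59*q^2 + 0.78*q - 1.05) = -3.0992*q^4 - 9.3922*q^3 + 6.7626*q^2 + 3.354*q - 1.575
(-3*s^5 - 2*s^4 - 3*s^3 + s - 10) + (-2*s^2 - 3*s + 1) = -3*s^5 - 2*s^4 - 3*s^3 - 2*s^2 - 2*s - 9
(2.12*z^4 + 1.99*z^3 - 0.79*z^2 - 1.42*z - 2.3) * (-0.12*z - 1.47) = -0.2544*z^5 - 3.3552*z^4 - 2.8305*z^3 + 1.3317*z^2 + 2.3634*z + 3.381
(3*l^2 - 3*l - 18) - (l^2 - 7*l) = 2*l^2 + 4*l - 18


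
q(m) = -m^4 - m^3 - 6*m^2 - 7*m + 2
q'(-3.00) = 110.00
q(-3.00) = -85.00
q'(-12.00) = 6617.00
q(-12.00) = -19786.00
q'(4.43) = -466.79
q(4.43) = -618.83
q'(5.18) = -705.62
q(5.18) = -1054.22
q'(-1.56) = 19.60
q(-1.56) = -3.81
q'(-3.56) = 178.17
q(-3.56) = -164.62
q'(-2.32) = 54.64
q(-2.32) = -30.54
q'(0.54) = -14.98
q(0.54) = -3.77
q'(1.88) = -66.74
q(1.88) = -51.50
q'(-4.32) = 311.34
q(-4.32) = -347.40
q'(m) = -4*m^3 - 3*m^2 - 12*m - 7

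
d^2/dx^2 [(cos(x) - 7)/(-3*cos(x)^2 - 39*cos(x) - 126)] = (9*(1 - cos(2*x))^2*cos(x) - 41*(1 - cos(2*x))^2 + 23953*cos(x) - 1186*cos(2*x) - 519*cos(3*x) - 2*cos(5*x) + 10458)/(12*(cos(x) + 6)^3*(cos(x) + 7)^3)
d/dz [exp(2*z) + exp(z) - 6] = (2*exp(z) + 1)*exp(z)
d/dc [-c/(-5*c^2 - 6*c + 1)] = (-5*c^2 - 1)/(25*c^4 + 60*c^3 + 26*c^2 - 12*c + 1)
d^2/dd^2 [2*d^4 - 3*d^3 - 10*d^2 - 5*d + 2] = 24*d^2 - 18*d - 20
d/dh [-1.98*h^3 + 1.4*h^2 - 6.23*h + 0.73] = -5.94*h^2 + 2.8*h - 6.23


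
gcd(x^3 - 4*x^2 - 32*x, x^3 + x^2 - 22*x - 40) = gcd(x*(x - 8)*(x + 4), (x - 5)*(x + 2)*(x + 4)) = x + 4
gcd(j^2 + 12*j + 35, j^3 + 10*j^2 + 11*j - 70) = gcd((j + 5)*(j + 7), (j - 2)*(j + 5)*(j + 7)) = j^2 + 12*j + 35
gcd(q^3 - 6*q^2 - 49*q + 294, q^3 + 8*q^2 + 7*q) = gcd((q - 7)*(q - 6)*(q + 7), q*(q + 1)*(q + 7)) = q + 7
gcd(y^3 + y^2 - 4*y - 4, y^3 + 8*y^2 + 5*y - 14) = y + 2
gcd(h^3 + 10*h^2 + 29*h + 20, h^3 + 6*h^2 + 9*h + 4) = h^2 + 5*h + 4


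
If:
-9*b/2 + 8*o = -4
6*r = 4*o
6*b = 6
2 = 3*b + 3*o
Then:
No Solution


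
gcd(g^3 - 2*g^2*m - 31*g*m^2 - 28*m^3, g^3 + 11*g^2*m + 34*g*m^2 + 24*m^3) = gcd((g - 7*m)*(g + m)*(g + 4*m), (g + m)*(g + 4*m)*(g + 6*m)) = g^2 + 5*g*m + 4*m^2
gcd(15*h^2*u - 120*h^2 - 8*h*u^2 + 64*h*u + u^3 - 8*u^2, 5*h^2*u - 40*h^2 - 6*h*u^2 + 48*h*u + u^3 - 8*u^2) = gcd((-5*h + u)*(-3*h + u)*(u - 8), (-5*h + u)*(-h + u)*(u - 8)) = -5*h*u + 40*h + u^2 - 8*u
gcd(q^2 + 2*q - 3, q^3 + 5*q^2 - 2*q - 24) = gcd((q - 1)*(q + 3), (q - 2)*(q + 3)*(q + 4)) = q + 3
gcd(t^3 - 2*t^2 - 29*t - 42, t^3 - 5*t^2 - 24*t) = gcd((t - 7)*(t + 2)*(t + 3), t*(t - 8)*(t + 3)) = t + 3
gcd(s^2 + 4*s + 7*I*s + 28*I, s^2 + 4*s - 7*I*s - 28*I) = s + 4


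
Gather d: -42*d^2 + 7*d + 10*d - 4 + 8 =-42*d^2 + 17*d + 4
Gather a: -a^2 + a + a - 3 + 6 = -a^2 + 2*a + 3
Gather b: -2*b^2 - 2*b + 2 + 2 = -2*b^2 - 2*b + 4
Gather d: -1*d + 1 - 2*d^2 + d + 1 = 2 - 2*d^2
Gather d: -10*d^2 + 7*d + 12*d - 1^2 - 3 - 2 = -10*d^2 + 19*d - 6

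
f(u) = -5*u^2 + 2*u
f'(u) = 2 - 10*u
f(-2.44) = -34.65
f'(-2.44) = 26.40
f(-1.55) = -15.11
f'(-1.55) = 17.50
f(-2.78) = -44.20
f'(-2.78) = 29.80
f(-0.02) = -0.04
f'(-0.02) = 2.20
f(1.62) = -9.88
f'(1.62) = -14.20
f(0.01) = 0.02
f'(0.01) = 1.90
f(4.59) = -96.16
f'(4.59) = -43.90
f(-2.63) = -39.84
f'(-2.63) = 28.30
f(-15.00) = -1155.00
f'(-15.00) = 152.00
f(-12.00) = -744.00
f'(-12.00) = 122.00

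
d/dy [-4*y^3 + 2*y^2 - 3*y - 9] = -12*y^2 + 4*y - 3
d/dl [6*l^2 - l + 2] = 12*l - 1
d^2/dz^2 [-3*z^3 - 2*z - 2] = -18*z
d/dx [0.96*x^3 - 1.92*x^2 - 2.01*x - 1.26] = 2.88*x^2 - 3.84*x - 2.01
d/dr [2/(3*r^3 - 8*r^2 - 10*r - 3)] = 2*(-9*r^2 + 16*r + 10)/(-3*r^3 + 8*r^2 + 10*r + 3)^2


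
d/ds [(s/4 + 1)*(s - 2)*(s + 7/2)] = 3*s^2/4 + 11*s/4 - 1/4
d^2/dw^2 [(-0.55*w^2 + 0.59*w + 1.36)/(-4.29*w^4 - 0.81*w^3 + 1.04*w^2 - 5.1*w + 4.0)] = (60.73353*w^8 - 118.833858*w^7 - 527.765106*w^6 - 272.70585*w^5 + 391.825872*w^4 - 268.798444*w^3 - 359.253216*w^2 + 31.56864*w - 65.904)/(78.953589*w^12 + 44.721963*w^11 - 48.976785*w^10 + 260.430795*w^9 - 102.6441*w^8 - 207.255942*w^7 + 407.051596*w^6 - 425.12562*w^5 + 12.6456*w^4 + 298.827*w^3 - 362.04*w^2 + 244.8*w - 64.0)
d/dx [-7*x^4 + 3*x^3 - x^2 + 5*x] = -28*x^3 + 9*x^2 - 2*x + 5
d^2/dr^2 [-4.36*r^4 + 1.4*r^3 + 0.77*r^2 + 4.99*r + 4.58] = -52.32*r^2 + 8.4*r + 1.54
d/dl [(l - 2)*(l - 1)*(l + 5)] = 3*l^2 + 4*l - 13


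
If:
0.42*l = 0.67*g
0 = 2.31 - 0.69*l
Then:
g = 2.10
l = 3.35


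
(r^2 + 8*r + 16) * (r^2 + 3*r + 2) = r^4 + 11*r^3 + 42*r^2 + 64*r + 32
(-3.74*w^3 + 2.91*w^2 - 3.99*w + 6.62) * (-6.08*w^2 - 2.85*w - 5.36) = 22.7392*w^5 - 7.0338*w^4 + 36.0121*w^3 - 44.4757*w^2 + 2.5194*w - 35.4832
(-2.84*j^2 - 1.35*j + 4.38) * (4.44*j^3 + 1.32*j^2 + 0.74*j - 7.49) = -12.6096*j^5 - 9.7428*j^4 + 15.5636*j^3 + 26.0542*j^2 + 13.3527*j - 32.8062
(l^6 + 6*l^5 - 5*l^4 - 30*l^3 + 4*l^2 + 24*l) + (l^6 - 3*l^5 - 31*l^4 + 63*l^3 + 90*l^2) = 2*l^6 + 3*l^5 - 36*l^4 + 33*l^3 + 94*l^2 + 24*l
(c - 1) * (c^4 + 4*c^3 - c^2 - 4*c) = c^5 + 3*c^4 - 5*c^3 - 3*c^2 + 4*c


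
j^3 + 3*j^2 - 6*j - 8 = (j - 2)*(j + 1)*(j + 4)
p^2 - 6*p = p*(p - 6)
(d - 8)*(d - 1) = d^2 - 9*d + 8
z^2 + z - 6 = (z - 2)*(z + 3)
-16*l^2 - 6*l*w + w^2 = (-8*l + w)*(2*l + w)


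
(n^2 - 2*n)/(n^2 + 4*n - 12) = n/(n + 6)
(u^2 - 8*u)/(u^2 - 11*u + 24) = u/(u - 3)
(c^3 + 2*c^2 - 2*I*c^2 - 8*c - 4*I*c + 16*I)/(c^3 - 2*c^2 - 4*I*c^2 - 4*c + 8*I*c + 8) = (c + 4)/(c - 2*I)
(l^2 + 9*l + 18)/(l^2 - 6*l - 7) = (l^2 + 9*l + 18)/(l^2 - 6*l - 7)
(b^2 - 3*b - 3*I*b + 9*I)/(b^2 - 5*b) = (b^2 - 3*b - 3*I*b + 9*I)/(b*(b - 5))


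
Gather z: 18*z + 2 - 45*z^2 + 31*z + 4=-45*z^2 + 49*z + 6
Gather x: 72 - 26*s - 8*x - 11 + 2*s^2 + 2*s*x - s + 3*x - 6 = 2*s^2 - 27*s + x*(2*s - 5) + 55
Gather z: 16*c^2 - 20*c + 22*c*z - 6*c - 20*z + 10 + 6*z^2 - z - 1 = 16*c^2 - 26*c + 6*z^2 + z*(22*c - 21) + 9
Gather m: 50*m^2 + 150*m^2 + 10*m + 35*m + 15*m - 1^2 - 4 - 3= 200*m^2 + 60*m - 8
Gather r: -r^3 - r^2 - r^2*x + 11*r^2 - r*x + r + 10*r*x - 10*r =-r^3 + r^2*(10 - x) + r*(9*x - 9)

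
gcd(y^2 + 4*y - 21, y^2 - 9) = y - 3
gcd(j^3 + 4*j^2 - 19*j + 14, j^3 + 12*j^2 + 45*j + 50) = 1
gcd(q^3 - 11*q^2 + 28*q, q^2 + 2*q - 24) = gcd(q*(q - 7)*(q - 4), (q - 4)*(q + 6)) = q - 4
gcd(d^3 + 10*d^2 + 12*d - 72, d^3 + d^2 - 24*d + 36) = d^2 + 4*d - 12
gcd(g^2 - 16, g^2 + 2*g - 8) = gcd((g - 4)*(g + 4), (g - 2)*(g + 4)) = g + 4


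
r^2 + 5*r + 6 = (r + 2)*(r + 3)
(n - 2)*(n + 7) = n^2 + 5*n - 14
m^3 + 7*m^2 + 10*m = m*(m + 2)*(m + 5)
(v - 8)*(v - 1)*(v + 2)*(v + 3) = v^4 - 4*v^3 - 31*v^2 - 14*v + 48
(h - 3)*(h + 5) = h^2 + 2*h - 15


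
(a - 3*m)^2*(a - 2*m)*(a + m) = a^4 - 7*a^3*m + 13*a^2*m^2 + 3*a*m^3 - 18*m^4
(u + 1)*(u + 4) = u^2 + 5*u + 4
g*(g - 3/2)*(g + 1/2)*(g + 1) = g^4 - 7*g^2/4 - 3*g/4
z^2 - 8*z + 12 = (z - 6)*(z - 2)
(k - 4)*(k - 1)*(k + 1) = k^3 - 4*k^2 - k + 4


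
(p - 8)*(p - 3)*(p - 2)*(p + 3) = p^4 - 10*p^3 + 7*p^2 + 90*p - 144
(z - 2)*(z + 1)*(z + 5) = z^3 + 4*z^2 - 7*z - 10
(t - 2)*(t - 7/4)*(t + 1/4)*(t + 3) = t^4 - t^3/2 - 127*t^2/16 + 137*t/16 + 21/8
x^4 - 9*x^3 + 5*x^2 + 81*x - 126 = (x - 7)*(x - 3)*(x - 2)*(x + 3)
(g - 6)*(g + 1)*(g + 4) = g^3 - g^2 - 26*g - 24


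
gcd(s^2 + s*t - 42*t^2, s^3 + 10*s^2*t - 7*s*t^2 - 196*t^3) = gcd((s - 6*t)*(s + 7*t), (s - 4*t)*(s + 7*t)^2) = s + 7*t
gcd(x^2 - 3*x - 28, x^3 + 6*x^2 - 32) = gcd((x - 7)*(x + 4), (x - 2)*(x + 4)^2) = x + 4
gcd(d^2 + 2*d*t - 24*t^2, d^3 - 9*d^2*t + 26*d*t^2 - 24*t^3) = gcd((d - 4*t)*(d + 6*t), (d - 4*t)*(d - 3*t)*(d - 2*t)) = -d + 4*t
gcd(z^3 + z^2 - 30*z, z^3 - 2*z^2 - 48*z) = z^2 + 6*z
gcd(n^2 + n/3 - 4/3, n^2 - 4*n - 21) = 1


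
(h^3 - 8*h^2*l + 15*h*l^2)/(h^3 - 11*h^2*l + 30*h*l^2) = (h - 3*l)/(h - 6*l)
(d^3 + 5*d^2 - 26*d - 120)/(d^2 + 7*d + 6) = (d^2 - d - 20)/(d + 1)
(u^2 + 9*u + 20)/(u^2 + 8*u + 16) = (u + 5)/(u + 4)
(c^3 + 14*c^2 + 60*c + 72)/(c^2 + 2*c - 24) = (c^2 + 8*c + 12)/(c - 4)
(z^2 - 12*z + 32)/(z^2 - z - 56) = (z - 4)/(z + 7)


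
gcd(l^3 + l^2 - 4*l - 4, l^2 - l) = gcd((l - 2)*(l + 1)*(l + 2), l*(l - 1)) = 1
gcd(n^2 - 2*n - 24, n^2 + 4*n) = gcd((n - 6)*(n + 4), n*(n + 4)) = n + 4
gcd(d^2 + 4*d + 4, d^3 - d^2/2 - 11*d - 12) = d + 2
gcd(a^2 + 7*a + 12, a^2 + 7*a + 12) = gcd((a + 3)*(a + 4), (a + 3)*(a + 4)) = a^2 + 7*a + 12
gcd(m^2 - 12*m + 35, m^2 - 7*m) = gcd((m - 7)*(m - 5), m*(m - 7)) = m - 7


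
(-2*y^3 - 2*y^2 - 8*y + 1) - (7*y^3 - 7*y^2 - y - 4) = -9*y^3 + 5*y^2 - 7*y + 5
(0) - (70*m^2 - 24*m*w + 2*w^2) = -70*m^2 + 24*m*w - 2*w^2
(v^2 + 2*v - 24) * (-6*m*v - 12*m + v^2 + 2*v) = -6*m*v^3 - 24*m*v^2 + 120*m*v + 288*m + v^4 + 4*v^3 - 20*v^2 - 48*v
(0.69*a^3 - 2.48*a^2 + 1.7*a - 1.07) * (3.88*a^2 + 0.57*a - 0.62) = 2.6772*a^5 - 9.2291*a^4 + 4.7546*a^3 - 1.645*a^2 - 1.6639*a + 0.6634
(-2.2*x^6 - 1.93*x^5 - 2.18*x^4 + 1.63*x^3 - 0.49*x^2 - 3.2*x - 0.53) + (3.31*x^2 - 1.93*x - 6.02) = -2.2*x^6 - 1.93*x^5 - 2.18*x^4 + 1.63*x^3 + 2.82*x^2 - 5.13*x - 6.55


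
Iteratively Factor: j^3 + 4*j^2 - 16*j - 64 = (j + 4)*(j^2 - 16) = (j - 4)*(j + 4)*(j + 4)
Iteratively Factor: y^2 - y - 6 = (y + 2)*(y - 3)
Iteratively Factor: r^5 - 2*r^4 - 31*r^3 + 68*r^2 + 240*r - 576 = (r + 4)*(r^4 - 6*r^3 - 7*r^2 + 96*r - 144) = (r - 3)*(r + 4)*(r^3 - 3*r^2 - 16*r + 48) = (r - 4)*(r - 3)*(r + 4)*(r^2 + r - 12) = (r - 4)*(r - 3)^2*(r + 4)*(r + 4)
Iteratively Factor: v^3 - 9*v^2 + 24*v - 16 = (v - 4)*(v^2 - 5*v + 4) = (v - 4)^2*(v - 1)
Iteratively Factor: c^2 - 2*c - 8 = (c + 2)*(c - 4)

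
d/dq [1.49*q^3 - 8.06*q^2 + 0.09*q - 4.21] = 4.47*q^2 - 16.12*q + 0.09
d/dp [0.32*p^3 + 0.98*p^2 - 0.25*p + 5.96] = 0.96*p^2 + 1.96*p - 0.25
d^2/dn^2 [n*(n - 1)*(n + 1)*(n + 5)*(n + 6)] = 20*n^3 + 132*n^2 + 174*n - 22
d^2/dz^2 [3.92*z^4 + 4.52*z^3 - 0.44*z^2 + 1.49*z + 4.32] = 47.04*z^2 + 27.12*z - 0.88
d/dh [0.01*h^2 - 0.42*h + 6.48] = 0.02*h - 0.42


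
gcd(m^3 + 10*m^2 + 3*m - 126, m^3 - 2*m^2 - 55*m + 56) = m + 7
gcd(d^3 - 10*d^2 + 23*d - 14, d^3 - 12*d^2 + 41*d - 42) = d^2 - 9*d + 14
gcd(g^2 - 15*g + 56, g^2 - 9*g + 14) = g - 7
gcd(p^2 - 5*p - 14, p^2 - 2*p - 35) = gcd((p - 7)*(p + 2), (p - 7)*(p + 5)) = p - 7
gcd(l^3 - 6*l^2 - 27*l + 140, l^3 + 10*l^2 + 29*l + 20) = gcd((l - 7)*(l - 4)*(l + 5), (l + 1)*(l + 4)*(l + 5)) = l + 5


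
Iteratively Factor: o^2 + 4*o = (o)*(o + 4)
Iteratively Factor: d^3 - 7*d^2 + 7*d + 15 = (d - 3)*(d^2 - 4*d - 5) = (d - 3)*(d + 1)*(d - 5)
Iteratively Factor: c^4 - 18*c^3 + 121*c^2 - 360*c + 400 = (c - 5)*(c^3 - 13*c^2 + 56*c - 80) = (c - 5)*(c - 4)*(c^2 - 9*c + 20) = (c - 5)*(c - 4)^2*(c - 5)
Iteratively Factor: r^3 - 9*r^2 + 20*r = (r)*(r^2 - 9*r + 20) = r*(r - 4)*(r - 5)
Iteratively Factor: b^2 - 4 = (b + 2)*(b - 2)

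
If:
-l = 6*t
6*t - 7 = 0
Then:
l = -7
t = 7/6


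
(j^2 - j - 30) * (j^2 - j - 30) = j^4 - 2*j^3 - 59*j^2 + 60*j + 900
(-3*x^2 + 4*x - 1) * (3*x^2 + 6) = -9*x^4 + 12*x^3 - 21*x^2 + 24*x - 6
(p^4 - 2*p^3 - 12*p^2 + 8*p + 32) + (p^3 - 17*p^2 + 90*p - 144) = p^4 - p^3 - 29*p^2 + 98*p - 112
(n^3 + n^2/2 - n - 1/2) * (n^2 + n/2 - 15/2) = n^5 + n^4 - 33*n^3/4 - 19*n^2/4 + 29*n/4 + 15/4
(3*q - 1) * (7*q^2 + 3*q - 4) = 21*q^3 + 2*q^2 - 15*q + 4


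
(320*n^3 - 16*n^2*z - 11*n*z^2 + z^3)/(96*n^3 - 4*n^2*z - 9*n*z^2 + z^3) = (-40*n^2 - 3*n*z + z^2)/(-12*n^2 - n*z + z^2)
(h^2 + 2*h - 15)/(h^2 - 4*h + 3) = (h + 5)/(h - 1)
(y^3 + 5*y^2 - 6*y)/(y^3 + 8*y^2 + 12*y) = (y - 1)/(y + 2)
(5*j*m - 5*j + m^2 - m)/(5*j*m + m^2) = (m - 1)/m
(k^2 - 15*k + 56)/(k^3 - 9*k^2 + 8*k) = (k - 7)/(k*(k - 1))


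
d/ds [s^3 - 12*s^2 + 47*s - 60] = 3*s^2 - 24*s + 47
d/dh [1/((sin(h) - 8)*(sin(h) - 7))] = (15 - 2*sin(h))*cos(h)/((sin(h) - 8)^2*(sin(h) - 7)^2)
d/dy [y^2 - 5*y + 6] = 2*y - 5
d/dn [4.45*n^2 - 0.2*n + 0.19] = 8.9*n - 0.2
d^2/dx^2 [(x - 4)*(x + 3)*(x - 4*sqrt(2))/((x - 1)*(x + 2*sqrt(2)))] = 24*(x^3 - 6*x^2 + 12*sqrt(2)*x^2 - 18*sqrt(2)*x + 54*x - 26 + 38*sqrt(2))/(x^6 - 3*x^5 + 6*sqrt(2)*x^5 - 18*sqrt(2)*x^4 + 27*x^4 - 73*x^3 + 34*sqrt(2)*x^3 - 54*sqrt(2)*x^2 + 72*x^2 - 24*x + 48*sqrt(2)*x - 16*sqrt(2))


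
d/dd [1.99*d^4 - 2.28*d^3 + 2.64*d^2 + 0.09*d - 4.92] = 7.96*d^3 - 6.84*d^2 + 5.28*d + 0.09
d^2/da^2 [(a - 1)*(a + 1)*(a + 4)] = 6*a + 8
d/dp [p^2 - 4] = 2*p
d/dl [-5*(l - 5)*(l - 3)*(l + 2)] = -15*l^2 + 60*l + 5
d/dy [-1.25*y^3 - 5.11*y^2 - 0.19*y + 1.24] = -3.75*y^2 - 10.22*y - 0.19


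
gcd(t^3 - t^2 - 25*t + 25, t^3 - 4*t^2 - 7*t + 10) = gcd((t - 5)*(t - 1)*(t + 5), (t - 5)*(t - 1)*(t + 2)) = t^2 - 6*t + 5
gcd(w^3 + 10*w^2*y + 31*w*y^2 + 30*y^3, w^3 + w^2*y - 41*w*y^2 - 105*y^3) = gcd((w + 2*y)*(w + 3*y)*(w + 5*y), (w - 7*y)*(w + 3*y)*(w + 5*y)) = w^2 + 8*w*y + 15*y^2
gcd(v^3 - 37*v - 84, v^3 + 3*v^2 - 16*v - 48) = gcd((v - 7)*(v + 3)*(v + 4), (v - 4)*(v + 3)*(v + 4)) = v^2 + 7*v + 12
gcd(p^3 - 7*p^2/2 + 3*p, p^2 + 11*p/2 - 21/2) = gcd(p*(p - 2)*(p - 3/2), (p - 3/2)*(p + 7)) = p - 3/2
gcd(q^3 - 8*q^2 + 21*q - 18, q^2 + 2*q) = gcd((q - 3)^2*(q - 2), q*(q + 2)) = 1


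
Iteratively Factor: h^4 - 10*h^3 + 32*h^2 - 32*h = (h - 2)*(h^3 - 8*h^2 + 16*h) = (h - 4)*(h - 2)*(h^2 - 4*h) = (h - 4)^2*(h - 2)*(h)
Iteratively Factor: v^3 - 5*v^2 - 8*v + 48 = (v + 3)*(v^2 - 8*v + 16) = (v - 4)*(v + 3)*(v - 4)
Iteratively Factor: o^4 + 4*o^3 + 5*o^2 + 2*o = (o + 1)*(o^3 + 3*o^2 + 2*o) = (o + 1)^2*(o^2 + 2*o) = o*(o + 1)^2*(o + 2)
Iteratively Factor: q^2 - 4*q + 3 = (q - 3)*(q - 1)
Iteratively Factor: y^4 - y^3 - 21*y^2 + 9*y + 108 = (y - 3)*(y^3 + 2*y^2 - 15*y - 36) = (y - 4)*(y - 3)*(y^2 + 6*y + 9) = (y - 4)*(y - 3)*(y + 3)*(y + 3)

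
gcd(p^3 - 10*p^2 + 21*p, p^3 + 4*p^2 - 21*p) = p^2 - 3*p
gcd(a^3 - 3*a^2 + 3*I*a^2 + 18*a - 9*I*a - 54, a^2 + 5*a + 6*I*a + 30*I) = a + 6*I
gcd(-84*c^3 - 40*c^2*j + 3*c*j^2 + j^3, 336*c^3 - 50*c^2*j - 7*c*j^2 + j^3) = 42*c^2 - c*j - j^2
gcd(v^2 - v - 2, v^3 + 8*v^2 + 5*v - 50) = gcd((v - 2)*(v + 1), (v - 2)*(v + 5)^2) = v - 2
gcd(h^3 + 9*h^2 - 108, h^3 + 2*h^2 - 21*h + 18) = h^2 + 3*h - 18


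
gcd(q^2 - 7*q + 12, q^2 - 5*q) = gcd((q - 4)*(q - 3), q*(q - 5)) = 1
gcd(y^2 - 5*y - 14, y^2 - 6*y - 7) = y - 7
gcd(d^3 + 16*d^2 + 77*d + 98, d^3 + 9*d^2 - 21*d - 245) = d^2 + 14*d + 49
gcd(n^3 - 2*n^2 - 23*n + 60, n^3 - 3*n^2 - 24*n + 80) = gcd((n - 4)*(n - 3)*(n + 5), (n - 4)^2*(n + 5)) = n^2 + n - 20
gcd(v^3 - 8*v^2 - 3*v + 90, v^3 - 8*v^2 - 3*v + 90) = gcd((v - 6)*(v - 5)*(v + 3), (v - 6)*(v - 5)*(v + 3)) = v^3 - 8*v^2 - 3*v + 90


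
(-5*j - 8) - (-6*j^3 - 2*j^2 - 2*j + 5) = 6*j^3 + 2*j^2 - 3*j - 13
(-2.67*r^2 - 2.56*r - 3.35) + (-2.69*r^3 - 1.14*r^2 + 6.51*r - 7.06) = -2.69*r^3 - 3.81*r^2 + 3.95*r - 10.41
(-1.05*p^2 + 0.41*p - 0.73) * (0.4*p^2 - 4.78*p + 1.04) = -0.42*p^4 + 5.183*p^3 - 3.3438*p^2 + 3.9158*p - 0.7592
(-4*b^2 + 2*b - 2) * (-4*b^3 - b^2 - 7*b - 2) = 16*b^5 - 4*b^4 + 34*b^3 - 4*b^2 + 10*b + 4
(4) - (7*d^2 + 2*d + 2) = -7*d^2 - 2*d + 2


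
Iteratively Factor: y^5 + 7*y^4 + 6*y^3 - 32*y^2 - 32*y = (y)*(y^4 + 7*y^3 + 6*y^2 - 32*y - 32) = y*(y - 2)*(y^3 + 9*y^2 + 24*y + 16) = y*(y - 2)*(y + 4)*(y^2 + 5*y + 4) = y*(y - 2)*(y + 4)^2*(y + 1)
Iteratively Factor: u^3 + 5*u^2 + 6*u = (u + 3)*(u^2 + 2*u) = (u + 2)*(u + 3)*(u)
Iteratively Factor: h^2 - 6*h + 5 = (h - 1)*(h - 5)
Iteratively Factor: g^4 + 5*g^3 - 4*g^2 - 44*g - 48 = (g + 2)*(g^3 + 3*g^2 - 10*g - 24) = (g + 2)*(g + 4)*(g^2 - g - 6) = (g - 3)*(g + 2)*(g + 4)*(g + 2)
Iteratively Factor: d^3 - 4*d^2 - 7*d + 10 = (d - 1)*(d^2 - 3*d - 10) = (d - 1)*(d + 2)*(d - 5)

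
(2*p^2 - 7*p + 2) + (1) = 2*p^2 - 7*p + 3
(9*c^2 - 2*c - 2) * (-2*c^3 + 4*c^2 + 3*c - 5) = -18*c^5 + 40*c^4 + 23*c^3 - 59*c^2 + 4*c + 10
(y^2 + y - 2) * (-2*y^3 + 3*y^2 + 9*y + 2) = -2*y^5 + y^4 + 16*y^3 + 5*y^2 - 16*y - 4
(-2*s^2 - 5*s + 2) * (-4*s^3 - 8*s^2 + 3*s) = 8*s^5 + 36*s^4 + 26*s^3 - 31*s^2 + 6*s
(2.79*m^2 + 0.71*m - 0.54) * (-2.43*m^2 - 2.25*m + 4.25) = -6.7797*m^4 - 8.0028*m^3 + 11.5722*m^2 + 4.2325*m - 2.295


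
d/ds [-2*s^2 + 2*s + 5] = 2 - 4*s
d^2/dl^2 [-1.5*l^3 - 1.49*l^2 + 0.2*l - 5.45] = -9.0*l - 2.98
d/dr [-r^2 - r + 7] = -2*r - 1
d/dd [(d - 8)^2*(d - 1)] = (d - 8)*(3*d - 10)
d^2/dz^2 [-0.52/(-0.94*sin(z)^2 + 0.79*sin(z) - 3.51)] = (-1.837888*sin(z)^4 + 1.158456*sin(z)^3 + 9.295052*sin(z)^2 - 3.75882*sin(z) - 2.782312)/(0.94*sin(z)^2 - 0.79*sin(z) + 3.51)^3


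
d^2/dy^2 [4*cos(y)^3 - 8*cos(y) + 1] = 4*(9*sin(y)^2 - 1)*cos(y)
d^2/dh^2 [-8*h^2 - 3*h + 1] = -16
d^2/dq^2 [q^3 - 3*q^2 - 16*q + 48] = 6*q - 6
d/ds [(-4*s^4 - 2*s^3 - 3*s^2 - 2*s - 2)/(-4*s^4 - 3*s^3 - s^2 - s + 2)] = (4*s^6 - 16*s^5 - 19*s^4 - 72*s^3 - 29*s^2 - 16*s - 6)/(16*s^8 + 24*s^7 + 17*s^6 + 14*s^5 - 9*s^4 - 10*s^3 - 3*s^2 - 4*s + 4)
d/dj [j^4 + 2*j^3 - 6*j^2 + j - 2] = 4*j^3 + 6*j^2 - 12*j + 1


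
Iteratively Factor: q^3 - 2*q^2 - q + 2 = (q - 1)*(q^2 - q - 2) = (q - 2)*(q - 1)*(q + 1)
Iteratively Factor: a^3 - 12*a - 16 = (a + 2)*(a^2 - 2*a - 8) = (a + 2)^2*(a - 4)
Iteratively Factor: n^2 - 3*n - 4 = (n + 1)*(n - 4)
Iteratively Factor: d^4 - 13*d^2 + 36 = (d + 2)*(d^3 - 2*d^2 - 9*d + 18) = (d + 2)*(d + 3)*(d^2 - 5*d + 6) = (d - 3)*(d + 2)*(d + 3)*(d - 2)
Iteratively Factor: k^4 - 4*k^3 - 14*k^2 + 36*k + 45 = (k + 1)*(k^3 - 5*k^2 - 9*k + 45) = (k - 3)*(k + 1)*(k^2 - 2*k - 15) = (k - 3)*(k + 1)*(k + 3)*(k - 5)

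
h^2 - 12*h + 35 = (h - 7)*(h - 5)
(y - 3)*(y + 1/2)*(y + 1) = y^3 - 3*y^2/2 - 4*y - 3/2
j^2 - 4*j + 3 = (j - 3)*(j - 1)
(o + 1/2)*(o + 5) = o^2 + 11*o/2 + 5/2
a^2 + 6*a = a*(a + 6)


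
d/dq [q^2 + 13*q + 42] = 2*q + 13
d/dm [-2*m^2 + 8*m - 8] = 8 - 4*m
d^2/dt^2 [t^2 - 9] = 2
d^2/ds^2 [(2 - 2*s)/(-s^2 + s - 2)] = 4*((2 - 3*s)*(s^2 - s + 2) + (s - 1)*(2*s - 1)^2)/(s^2 - s + 2)^3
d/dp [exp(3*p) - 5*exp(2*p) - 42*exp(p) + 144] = (3*exp(2*p) - 10*exp(p) - 42)*exp(p)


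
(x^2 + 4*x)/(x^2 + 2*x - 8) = x/(x - 2)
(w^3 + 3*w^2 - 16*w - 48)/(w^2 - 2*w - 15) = (w^2 - 16)/(w - 5)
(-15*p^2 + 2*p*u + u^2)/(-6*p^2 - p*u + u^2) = (5*p + u)/(2*p + u)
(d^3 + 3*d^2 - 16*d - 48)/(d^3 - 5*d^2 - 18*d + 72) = (d^2 - d - 12)/(d^2 - 9*d + 18)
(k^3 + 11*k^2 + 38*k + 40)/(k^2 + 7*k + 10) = k + 4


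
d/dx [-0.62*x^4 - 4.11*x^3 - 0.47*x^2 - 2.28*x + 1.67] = -2.48*x^3 - 12.33*x^2 - 0.94*x - 2.28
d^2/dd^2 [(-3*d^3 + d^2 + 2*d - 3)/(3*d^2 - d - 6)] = 6*(-12*d^3 - 27*d^2 - 63*d - 11)/(27*d^6 - 27*d^5 - 153*d^4 + 107*d^3 + 306*d^2 - 108*d - 216)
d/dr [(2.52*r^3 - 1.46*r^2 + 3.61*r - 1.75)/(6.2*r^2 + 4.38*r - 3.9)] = (15.624*r^4 + 22.0752*r^3 - 58.2608*r^2 + 33.088*r - 6.414)/(38.44*r^4 + 54.312*r^3 - 29.1756*r^2 - 34.164*r + 15.21)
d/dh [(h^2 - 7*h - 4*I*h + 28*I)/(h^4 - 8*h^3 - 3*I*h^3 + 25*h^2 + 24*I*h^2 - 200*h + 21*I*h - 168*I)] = (-2*h^5 + h^4*(29 + 15*I) + h^3*(-88 - 218*I) + h^2*(-373 + 961*I) + h*(1344 - 1736*I) - 84 + 6776*I)/(h^8 + h^7*(-16 - 6*I) + h^6*(105 + 96*I) + h^5*(-656 - 492*I) + h^4*(3375 + 1728*I) + h^3*(-12016 - 5862*I) + h^2*(47623 - 16800*I) + h*(7056 + 67200*I) - 28224)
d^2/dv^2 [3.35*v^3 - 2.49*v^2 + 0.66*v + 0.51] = 20.1*v - 4.98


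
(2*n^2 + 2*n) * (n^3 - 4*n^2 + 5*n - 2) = 2*n^5 - 6*n^4 + 2*n^3 + 6*n^2 - 4*n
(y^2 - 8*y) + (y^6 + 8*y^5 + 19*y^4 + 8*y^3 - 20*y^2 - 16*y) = y^6 + 8*y^5 + 19*y^4 + 8*y^3 - 19*y^2 - 24*y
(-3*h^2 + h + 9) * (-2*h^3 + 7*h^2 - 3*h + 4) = 6*h^5 - 23*h^4 - 2*h^3 + 48*h^2 - 23*h + 36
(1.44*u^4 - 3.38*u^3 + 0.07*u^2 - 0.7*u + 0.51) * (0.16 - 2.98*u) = -4.2912*u^5 + 10.3028*u^4 - 0.7494*u^3 + 2.0972*u^2 - 1.6318*u + 0.0816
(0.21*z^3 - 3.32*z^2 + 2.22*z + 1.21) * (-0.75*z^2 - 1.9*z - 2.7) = -0.1575*z^5 + 2.091*z^4 + 4.076*z^3 + 3.8385*z^2 - 8.293*z - 3.267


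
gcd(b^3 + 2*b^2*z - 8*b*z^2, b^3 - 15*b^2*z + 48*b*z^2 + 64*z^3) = 1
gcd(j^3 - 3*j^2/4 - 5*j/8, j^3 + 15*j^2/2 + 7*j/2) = j^2 + j/2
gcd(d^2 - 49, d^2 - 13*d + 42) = d - 7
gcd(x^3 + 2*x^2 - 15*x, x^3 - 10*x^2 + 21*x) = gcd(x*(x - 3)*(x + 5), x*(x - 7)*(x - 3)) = x^2 - 3*x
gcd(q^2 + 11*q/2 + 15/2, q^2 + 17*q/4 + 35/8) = q + 5/2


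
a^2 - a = a*(a - 1)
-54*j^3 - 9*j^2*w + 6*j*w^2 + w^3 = (-3*j + w)*(3*j + w)*(6*j + w)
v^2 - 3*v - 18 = (v - 6)*(v + 3)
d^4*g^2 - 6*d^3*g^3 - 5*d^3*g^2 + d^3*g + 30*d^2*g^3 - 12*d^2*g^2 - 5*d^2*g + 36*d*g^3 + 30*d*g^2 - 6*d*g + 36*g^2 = (d - 6)*(d - 6*g)*(d*g + 1)*(d*g + g)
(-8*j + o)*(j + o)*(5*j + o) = -40*j^3 - 43*j^2*o - 2*j*o^2 + o^3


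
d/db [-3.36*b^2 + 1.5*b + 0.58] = 1.5 - 6.72*b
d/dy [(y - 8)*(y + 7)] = 2*y - 1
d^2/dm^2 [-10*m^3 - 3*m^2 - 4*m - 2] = -60*m - 6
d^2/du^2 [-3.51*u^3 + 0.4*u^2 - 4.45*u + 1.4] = 0.8 - 21.06*u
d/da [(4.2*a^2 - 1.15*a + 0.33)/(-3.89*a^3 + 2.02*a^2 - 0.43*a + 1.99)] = (16.338*a^4 - 8.947*a^3 + 4.3681*a^2 + 15.3828*a - 2.1466)/(15.1321*a^6 - 15.7156*a^5 + 7.4258*a^4 - 17.2194*a^3 + 8.2245*a^2 - 1.7114*a + 3.9601)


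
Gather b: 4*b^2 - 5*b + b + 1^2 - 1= 4*b^2 - 4*b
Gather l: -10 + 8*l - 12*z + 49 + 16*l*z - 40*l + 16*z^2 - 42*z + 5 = l*(16*z - 32) + 16*z^2 - 54*z + 44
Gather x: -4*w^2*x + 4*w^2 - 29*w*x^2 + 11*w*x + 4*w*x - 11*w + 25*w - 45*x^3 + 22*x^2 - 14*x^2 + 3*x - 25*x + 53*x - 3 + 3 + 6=4*w^2 + 14*w - 45*x^3 + x^2*(8 - 29*w) + x*(-4*w^2 + 15*w + 31) + 6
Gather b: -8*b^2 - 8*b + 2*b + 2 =-8*b^2 - 6*b + 2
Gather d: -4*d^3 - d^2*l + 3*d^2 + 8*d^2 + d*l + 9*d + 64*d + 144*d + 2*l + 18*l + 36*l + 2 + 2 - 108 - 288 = -4*d^3 + d^2*(11 - l) + d*(l + 217) + 56*l - 392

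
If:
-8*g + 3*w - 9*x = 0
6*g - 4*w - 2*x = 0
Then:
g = -3*x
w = -5*x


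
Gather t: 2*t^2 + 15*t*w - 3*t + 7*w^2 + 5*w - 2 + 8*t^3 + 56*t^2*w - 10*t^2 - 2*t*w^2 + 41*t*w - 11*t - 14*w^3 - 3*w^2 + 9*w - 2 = 8*t^3 + t^2*(56*w - 8) + t*(-2*w^2 + 56*w - 14) - 14*w^3 + 4*w^2 + 14*w - 4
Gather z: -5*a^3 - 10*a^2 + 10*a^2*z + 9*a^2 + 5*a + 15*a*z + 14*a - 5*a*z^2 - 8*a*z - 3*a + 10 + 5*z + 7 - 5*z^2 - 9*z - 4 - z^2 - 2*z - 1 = -5*a^3 - a^2 + 16*a + z^2*(-5*a - 6) + z*(10*a^2 + 7*a - 6) + 12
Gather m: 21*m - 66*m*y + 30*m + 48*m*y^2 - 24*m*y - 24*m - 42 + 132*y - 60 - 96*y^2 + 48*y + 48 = m*(48*y^2 - 90*y + 27) - 96*y^2 + 180*y - 54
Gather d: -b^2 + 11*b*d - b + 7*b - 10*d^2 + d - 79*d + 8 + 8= -b^2 + 6*b - 10*d^2 + d*(11*b - 78) + 16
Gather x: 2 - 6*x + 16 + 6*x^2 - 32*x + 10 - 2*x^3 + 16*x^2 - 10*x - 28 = -2*x^3 + 22*x^2 - 48*x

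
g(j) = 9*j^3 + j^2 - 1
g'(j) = 27*j^2 + 2*j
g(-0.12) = -1.00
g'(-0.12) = 0.15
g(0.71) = 2.73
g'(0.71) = 15.03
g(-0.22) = -1.05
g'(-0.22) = 0.87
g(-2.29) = -103.84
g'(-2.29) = 137.01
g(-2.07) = -76.54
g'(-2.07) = 111.55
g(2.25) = 106.58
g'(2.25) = 141.19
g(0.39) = -0.31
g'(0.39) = 4.89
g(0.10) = -0.98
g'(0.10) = 0.47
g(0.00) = -1.00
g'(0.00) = 0.00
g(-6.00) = -1909.00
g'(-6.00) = 960.00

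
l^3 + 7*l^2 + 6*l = l*(l + 1)*(l + 6)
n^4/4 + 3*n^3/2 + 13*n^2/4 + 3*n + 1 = (n/2 + 1/2)*(n/2 + 1)*(n + 1)*(n + 2)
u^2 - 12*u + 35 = (u - 7)*(u - 5)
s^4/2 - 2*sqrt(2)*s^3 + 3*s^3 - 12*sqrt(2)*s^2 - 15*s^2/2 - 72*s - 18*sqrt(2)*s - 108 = (s/2 + sqrt(2))*(s + 3)^2*(s - 6*sqrt(2))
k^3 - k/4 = k*(k - 1/2)*(k + 1/2)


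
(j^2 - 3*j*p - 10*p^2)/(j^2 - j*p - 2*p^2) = (-j^2 + 3*j*p + 10*p^2)/(-j^2 + j*p + 2*p^2)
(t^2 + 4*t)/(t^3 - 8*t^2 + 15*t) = (t + 4)/(t^2 - 8*t + 15)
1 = 1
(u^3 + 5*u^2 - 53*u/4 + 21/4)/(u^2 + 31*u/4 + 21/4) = (4*u^2 - 8*u + 3)/(4*u + 3)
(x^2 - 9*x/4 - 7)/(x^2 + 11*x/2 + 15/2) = (4*x^2 - 9*x - 28)/(2*(2*x^2 + 11*x + 15))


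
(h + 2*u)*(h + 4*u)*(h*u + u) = h^3*u + 6*h^2*u^2 + h^2*u + 8*h*u^3 + 6*h*u^2 + 8*u^3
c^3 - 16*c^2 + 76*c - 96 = (c - 8)*(c - 6)*(c - 2)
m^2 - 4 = (m - 2)*(m + 2)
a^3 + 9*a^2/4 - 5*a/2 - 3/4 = (a - 1)*(a + 1/4)*(a + 3)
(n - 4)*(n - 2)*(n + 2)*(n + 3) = n^4 - n^3 - 16*n^2 + 4*n + 48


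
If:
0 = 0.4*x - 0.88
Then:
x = 2.20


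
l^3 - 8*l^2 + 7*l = l*(l - 7)*(l - 1)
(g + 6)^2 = g^2 + 12*g + 36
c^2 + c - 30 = (c - 5)*(c + 6)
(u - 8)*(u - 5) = u^2 - 13*u + 40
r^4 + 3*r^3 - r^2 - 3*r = r*(r - 1)*(r + 1)*(r + 3)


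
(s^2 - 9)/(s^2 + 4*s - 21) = (s + 3)/(s + 7)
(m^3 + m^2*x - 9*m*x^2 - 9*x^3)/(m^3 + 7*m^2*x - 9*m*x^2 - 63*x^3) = (m + x)/(m + 7*x)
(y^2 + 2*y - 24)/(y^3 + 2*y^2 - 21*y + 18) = (y - 4)/(y^2 - 4*y + 3)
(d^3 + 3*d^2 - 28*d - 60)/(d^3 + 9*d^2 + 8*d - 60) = (d^2 - 3*d - 10)/(d^2 + 3*d - 10)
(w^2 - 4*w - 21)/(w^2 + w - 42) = (w^2 - 4*w - 21)/(w^2 + w - 42)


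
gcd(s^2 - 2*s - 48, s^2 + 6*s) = s + 6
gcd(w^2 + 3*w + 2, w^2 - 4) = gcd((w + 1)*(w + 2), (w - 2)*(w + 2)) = w + 2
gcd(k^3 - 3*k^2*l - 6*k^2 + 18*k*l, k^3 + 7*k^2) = k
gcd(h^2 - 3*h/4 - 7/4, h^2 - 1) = h + 1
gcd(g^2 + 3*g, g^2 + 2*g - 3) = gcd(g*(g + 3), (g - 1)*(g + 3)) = g + 3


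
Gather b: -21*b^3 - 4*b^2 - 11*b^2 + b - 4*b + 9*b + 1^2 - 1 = -21*b^3 - 15*b^2 + 6*b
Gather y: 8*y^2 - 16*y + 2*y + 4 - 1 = 8*y^2 - 14*y + 3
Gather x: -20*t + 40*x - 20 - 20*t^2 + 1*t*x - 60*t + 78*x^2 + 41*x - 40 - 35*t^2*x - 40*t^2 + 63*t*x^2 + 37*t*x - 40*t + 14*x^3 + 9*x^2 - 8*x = -60*t^2 - 120*t + 14*x^3 + x^2*(63*t + 87) + x*(-35*t^2 + 38*t + 73) - 60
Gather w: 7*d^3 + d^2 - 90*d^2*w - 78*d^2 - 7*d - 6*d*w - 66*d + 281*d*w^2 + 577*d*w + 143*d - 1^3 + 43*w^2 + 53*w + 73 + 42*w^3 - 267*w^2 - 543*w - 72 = 7*d^3 - 77*d^2 + 70*d + 42*w^3 + w^2*(281*d - 224) + w*(-90*d^2 + 571*d - 490)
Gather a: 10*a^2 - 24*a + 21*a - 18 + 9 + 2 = 10*a^2 - 3*a - 7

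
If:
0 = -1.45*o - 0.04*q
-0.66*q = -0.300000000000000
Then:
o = -0.01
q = 0.45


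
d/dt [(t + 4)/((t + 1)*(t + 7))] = (-t^2 - 8*t - 25)/(t^4 + 16*t^3 + 78*t^2 + 112*t + 49)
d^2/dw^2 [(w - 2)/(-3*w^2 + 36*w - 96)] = 2*(-4*(w - 6)^2*(w - 2) + (3*w - 14)*(w^2 - 12*w + 32))/(3*(w^2 - 12*w + 32)^3)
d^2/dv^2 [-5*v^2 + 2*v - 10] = -10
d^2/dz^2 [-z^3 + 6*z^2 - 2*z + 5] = 12 - 6*z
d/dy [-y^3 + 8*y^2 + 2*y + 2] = -3*y^2 + 16*y + 2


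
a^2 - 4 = (a - 2)*(a + 2)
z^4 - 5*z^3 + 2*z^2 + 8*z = z*(z - 4)*(z - 2)*(z + 1)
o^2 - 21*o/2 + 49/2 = (o - 7)*(o - 7/2)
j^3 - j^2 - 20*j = j*(j - 5)*(j + 4)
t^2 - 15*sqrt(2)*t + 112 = (t - 8*sqrt(2))*(t - 7*sqrt(2))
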